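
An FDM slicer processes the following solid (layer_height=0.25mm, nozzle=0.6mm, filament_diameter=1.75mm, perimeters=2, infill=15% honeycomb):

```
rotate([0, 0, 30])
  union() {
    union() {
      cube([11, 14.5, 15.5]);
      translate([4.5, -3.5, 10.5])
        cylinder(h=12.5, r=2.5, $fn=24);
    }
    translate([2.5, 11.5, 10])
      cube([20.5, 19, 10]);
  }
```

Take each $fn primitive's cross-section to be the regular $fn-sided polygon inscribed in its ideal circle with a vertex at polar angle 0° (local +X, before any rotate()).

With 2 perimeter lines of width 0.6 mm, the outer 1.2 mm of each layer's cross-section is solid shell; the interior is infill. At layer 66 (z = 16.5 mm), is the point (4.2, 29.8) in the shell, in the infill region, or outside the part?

infill

At z = 16.5 mm: the cube does not reach this height (z outside [0, 15.5]); the r=2.5 cylinder at (4.5, -3.5) gives a regular 24-gon of circumradius 2.5 (constant along its height); Taking the union: only the r=2.5 cylinder at (4.5, -3.5) is present, so the union is just that shape — 1 connected region; the cube at (2.5, 11.5) (footprint 20.5×19) is included at this height; Merging all regions: the 2 present regions are separate (no shared area or edge), so areas and boundary lengths simply add and each stays a separate island — 2 connected regions; (whole slice rotated 30° about Z — lengths, areas and connectivity unchanged). Overall, the cross-section has 2 separate islands. Undo the 30° rotation: the query point maps to (18.537, 23.708) in the un-rotated model frame. The nearest boundary edge runs (23.00, 30.50)→(23.00, 11.50); distance from the point to it = 4.46 mm. (Shell/infill is judged within the island containing the point — the largest one.) The point is inside the cross-section and 4.46 mm from the nearest boundary — more than the 1.2 mm shell width (2 × 0.6), so it's in the infill interior.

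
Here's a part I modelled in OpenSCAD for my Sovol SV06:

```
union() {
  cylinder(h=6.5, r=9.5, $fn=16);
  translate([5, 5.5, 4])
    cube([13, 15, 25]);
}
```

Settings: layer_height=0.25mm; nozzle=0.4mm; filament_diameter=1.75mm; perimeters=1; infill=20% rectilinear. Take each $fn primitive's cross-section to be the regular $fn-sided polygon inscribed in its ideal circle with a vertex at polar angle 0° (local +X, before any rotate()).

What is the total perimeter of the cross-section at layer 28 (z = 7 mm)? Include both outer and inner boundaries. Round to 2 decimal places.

At z = 7 mm: the cylinder does not reach this height (z outside [0, 6.5]); the 13×15 cube at (5, 5.5) contributes its full rectangle (perimeter 56.00 mm); Combining (union): only the 13×15 cube at (5, 5.5) is present, so the union is just that shape — boundary = 56.00 mm. Overall, the cross-section is a single solid region. Total boundary length (outer) = 56.00 mm.

56.00 mm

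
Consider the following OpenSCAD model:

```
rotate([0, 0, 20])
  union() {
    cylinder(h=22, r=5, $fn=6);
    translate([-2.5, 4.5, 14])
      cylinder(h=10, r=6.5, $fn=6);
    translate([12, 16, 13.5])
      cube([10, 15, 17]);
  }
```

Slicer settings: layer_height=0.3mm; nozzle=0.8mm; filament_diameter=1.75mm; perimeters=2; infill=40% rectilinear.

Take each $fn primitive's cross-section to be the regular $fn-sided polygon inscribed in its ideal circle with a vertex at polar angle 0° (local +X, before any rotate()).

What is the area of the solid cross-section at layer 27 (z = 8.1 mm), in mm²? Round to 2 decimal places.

At z = 8.1 mm: the r=5 cylinder contributes a regular 6-gon of circumradius 5 (area = (6/2)·5.000²·sin(360°/6) = 64.95 mm²); the cylinder at (-2.5, 4.5) is not intersected at this z (z outside [14, 24]); the cube at (12, 16) is not intersected at this z (z outside [13.5, 30.5]); Combining (union): only the r=5 cylinder is present, so the union is just that shape — area = 64.95 mm²; (whole slice rotated 20° about Z — lengths, areas and connectivity unchanged). Overall, the cross-section is a single solid region. Net area = 64.95 mm².

64.95 mm²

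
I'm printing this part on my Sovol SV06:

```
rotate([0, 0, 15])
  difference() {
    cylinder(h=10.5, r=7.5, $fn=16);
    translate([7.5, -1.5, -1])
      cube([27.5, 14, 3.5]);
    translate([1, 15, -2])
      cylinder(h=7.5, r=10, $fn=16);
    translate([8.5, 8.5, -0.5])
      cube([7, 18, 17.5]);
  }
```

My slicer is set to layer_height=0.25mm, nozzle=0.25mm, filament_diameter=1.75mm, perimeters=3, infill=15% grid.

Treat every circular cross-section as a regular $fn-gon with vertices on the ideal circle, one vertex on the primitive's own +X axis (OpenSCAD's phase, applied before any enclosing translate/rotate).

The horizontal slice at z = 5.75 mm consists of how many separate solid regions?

1

At z = 5.75 mm: the r=7.5 cylinder contributes a regular 16-gon of circumradius 7.5; the cube at (7.5, -1.5) is absent (z outside [-1, 2.5]); the cylinder at (1, 15) is not intersected at this z (z outside [-2, 5.5]); the 7×18 cube at (8.5, 8.5) contributes its full rectangle; Subtracting the remaining from the first: starting from the r=7.5 cylinder, the 7×18 cube at (8.5, 8.5) misses the remaining region (no effect) — 1 connected region; (whole slice rotated 15° about Z — lengths, areas and connectivity unchanged). The result has 1 disconnected region.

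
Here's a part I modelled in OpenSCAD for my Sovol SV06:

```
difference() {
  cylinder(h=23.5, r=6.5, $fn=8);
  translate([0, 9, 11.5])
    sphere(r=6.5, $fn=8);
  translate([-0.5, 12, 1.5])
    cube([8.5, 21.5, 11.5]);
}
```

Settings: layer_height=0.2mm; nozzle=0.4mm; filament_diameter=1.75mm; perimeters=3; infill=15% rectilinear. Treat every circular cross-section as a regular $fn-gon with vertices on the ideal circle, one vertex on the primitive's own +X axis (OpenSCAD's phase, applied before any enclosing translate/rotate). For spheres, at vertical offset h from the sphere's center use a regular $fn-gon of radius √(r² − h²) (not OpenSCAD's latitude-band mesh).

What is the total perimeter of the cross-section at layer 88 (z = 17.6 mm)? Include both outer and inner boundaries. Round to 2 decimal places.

39.80 mm

At z = 17.6 mm: the cylinder: section is a regular 8-gon, circumradius r=6.5 (perimeter = 2·8·6.500·sin(180°/8) = 39.80 mm); the sphere at (0, 9): section is a regular 8-gon, circumradius = √(r²−h²) = √(6.5²−6.1²) = 2.245 (perimeter = 2·8·2.245·sin(180°/8) = 13.75 mm); the cube at (-0.5, 12) does not reach this height (z outside [1.5, 13]); Taking the first minus the rest: starting from the r=6.5 cylinder, the r=6.5 sphere at (0, 9) misses the remaining region (no effect) — boundary = 39.80 mm. Overall, the cross-section is a single solid region. Total boundary length (outer) = 39.80 mm.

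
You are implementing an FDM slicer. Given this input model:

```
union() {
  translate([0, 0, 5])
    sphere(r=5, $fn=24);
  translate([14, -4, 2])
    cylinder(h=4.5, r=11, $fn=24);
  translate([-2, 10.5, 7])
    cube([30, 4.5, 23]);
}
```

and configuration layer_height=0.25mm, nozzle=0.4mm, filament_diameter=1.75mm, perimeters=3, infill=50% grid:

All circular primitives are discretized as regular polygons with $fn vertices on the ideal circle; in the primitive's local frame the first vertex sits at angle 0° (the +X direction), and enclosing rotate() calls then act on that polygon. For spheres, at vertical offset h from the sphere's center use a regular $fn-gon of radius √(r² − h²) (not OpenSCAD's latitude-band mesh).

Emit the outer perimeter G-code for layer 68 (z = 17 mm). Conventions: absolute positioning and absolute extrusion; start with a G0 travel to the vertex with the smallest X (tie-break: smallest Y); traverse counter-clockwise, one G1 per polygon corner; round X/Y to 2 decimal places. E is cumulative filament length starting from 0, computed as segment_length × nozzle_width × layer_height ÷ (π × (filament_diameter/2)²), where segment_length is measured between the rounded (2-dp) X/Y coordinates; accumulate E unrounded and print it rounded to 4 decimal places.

G0 X-2.00 Y10.50 Z17.00
G1 X28.00 Y10.50 E1.2473
G1 X28.00 Y15.00 E1.4343
G1 X-2.00 Y15.00 E2.6816
G1 X-2.00 Y10.50 E2.8687

At z = 17 mm: the sphere is absent (|z−center|=12.000 > r=5); the cylinder at (14, -4) does not reach this height (z outside [2, 6.5]); the cube at (-2, 10.5) is present — its section is the full 30×4.5 rectangle; Taking the union: only the 30×4.5 cube at (-2, 10.5) is present, so the union is just that shape — 1 connected region. The outline is a single polygon with 4 vertices. Extrusion per mm of travel: 0.4 × 0.25 / (π × 0.875²) = 0.041575. Accumulating E over each segment gives final E = 2.8687.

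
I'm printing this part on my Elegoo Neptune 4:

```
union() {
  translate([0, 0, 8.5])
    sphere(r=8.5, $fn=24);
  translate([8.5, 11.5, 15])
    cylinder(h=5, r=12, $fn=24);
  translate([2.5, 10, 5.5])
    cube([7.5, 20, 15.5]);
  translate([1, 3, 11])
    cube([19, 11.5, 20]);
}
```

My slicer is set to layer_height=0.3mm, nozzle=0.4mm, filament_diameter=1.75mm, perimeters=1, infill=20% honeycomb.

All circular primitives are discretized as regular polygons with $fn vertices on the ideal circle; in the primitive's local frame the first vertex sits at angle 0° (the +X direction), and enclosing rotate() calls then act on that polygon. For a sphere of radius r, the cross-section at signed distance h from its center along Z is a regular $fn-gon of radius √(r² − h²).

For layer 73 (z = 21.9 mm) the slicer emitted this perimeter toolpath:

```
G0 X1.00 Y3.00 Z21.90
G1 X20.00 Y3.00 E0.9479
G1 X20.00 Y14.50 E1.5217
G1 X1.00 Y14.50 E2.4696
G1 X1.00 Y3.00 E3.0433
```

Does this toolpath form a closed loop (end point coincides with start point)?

Start point (G0): (1.00, 3.00). End point (last G1): the path returns to the start — closed.

yes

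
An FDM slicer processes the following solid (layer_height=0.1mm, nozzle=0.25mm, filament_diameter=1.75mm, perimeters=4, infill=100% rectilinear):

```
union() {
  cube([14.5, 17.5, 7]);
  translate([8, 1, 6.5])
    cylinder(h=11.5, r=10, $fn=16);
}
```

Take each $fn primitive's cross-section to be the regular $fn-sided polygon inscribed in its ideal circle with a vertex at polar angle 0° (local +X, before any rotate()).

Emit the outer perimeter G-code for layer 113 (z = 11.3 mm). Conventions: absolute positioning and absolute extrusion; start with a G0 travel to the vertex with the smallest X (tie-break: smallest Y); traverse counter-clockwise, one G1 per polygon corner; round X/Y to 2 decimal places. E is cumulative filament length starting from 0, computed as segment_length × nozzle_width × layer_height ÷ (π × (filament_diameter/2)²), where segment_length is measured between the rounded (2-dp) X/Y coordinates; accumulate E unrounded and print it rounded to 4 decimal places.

At z = 11.3 mm: the cube does not reach this height (z outside [0, 7]); the r=10 cylinder at (8, 1) contributes a regular 16-gon of circumradius 10; Merging all regions: only the r=10 cylinder at (8, 1) is present, so the union is just that shape — 1 connected region. The outline is a single polygon with 16 vertices. Extrusion per mm of travel: 0.25 × 0.1 / (π × 0.875²) = 0.010394. Accumulating E over each segment gives final E = 0.6489.

G0 X-2.00 Y1.00 Z11.30
G1 X-1.24 Y-2.83 E0.0406
G1 X0.93 Y-6.07 E0.0811
G1 X4.17 Y-8.24 E0.1216
G1 X8.00 Y-9.00 E0.1622
G1 X11.83 Y-8.24 E0.2028
G1 X15.07 Y-6.07 E0.2433
G1 X17.24 Y-2.83 E0.2839
G1 X18.00 Y1.00 E0.3245
G1 X17.24 Y4.83 E0.3650
G1 X15.07 Y8.07 E0.4056
G1 X11.83 Y10.24 E0.4461
G1 X8.00 Y11.00 E0.4867
G1 X4.17 Y10.24 E0.5273
G1 X0.93 Y8.07 E0.5678
G1 X-1.24 Y4.83 E0.6083
G1 X-2.00 Y1.00 E0.6489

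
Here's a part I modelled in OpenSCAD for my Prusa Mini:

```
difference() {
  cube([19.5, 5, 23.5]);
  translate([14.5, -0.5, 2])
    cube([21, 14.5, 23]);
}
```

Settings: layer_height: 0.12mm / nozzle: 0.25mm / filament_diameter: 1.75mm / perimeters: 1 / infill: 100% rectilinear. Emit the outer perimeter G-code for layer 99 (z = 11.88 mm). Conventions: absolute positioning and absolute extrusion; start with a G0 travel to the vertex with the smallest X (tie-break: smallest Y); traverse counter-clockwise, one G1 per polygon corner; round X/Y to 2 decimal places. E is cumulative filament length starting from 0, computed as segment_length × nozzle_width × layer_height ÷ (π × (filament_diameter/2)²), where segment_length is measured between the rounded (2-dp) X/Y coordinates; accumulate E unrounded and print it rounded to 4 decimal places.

At z = 11.88 mm: the cube (footprint 19.5×5) is included at this height; the cube at (14.5, -0.5) is present — its section is the full 21×14.5 rectangle; Subtracting the remaining from the first: starting from the 19.5×5 cube, the 21×14.5 cube at (14.5, -0.5) partially overlaps it — only the 25.00 mm² overlap (of its 304.50 mm²) is removed, clipping the outline — 1 connected region. The outline is a single polygon with 4 vertices. Extrusion per mm of travel: 0.25 × 0.12 / (π × 0.875²) = 0.012473. Accumulating E over each segment gives final E = 0.4864.

G0 X0.00 Y0.00 Z11.88
G1 X14.50 Y0.00 E0.1809
G1 X14.50 Y5.00 E0.2432
G1 X0.00 Y5.00 E0.4241
G1 X0.00 Y0.00 E0.4864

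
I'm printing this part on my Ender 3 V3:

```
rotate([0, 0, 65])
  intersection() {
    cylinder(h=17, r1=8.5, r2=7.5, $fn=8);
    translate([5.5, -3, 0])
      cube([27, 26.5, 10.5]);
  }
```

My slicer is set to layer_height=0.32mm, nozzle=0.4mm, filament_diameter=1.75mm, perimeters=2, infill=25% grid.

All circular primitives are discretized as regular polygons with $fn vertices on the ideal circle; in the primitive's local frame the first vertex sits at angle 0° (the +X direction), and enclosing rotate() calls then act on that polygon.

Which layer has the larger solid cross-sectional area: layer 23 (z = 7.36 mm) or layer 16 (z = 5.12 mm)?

layer 16 (z = 5.12 mm)

Layer 23 (z = 7.36): the cone (r1=8.5→r2=7.5) has section circumradius 8.067 here — a regular 8-gon (area = (8/2)·8.067²·sin(360°/8) = 184.07 mm²); the cube at (5.5, -3) is present — its section is the full 27×26.5 rectangle (area 715.50 mm²); Keeping only the common overlap: the 27×26.5 cube at (5.5, -3) partially overlaps the cone; clipping to the common part keeps 13.75 mm² — area = 13.75 mm²; (rotated 65° about Z; rotation is an isometry so areas/perimeters/island counts are preserved). So its area = 13.75 mm². Layer 16 (z = 5.12): the cone: at t=0.301 of its height the radius interpolates to r₁+(r₂−r₁)t = 8.199, giving a regular 8-gon of that circumradius (area = (8/2)·8.199²·sin(360°/8) = 190.13 mm²); the cube at (5.5, -3) (footprint 27×26.5) is included at this height (area 715.50 mm²); After intersecting: the 27×26.5 cube at (5.5, -3) partially overlaps the cone; clipping to the common part keeps 14.94 mm² — area = 14.94 mm²; (whole slice rotated 65° about Z — lengths, areas and connectivity unchanged). So its area = 14.94 mm². Layer 16 is larger (14.94 vs 13.75 mm²).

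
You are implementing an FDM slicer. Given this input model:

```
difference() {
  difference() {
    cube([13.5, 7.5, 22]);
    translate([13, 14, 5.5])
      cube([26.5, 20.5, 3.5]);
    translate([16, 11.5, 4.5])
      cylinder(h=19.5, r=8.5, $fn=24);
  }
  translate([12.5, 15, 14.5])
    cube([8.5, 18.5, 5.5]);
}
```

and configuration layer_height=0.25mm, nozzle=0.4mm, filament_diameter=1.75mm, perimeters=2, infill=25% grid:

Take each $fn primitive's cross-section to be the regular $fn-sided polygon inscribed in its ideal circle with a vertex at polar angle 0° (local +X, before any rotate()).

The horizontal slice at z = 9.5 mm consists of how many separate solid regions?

1

At z = 9.5 mm: the 13.5×7.5 cube contributes its full rectangle; the cube at (13, 14) does not reach this height (z outside [5.5, 9]); the r=8.5 cylinder at (16, 11.5) contributes a regular 24-gon of circumradius 8.5; Subtracting the remaining from the first: starting from the 13.5×7.5 cube, the r=8.5 cylinder at (16, 11.5) partially overlaps it — only the 12.78 mm² overlap (of its 224.40 mm²) is removed, clipping the outline — 1 connected region; the cube at (12.5, 15) is absent (z outside [14.5, 20]); After the difference (first − rest): none of the subtracted shapes is present at this height, so that combined region is unchanged — 1 connected region. The result has 1 disconnected region.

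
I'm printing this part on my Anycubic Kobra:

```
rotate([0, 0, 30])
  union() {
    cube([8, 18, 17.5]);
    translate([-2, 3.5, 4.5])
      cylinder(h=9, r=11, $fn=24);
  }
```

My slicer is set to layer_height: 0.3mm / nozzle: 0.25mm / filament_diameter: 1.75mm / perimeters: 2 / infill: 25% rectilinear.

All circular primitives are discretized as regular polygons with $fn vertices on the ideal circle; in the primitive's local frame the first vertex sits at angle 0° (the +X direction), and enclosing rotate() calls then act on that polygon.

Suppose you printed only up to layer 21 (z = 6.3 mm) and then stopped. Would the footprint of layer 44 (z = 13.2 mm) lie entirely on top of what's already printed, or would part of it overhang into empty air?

entirely on top

Compare the two slices. At z = 6.3: the cube is present — its section is the full 8×18 rectangle (area 144.00 mm²); the cylinder at (-2, 3.5): section is a regular 24-gon, circumradius r=11 (area = (24/2)·11.000²·sin(360°/24) = 375.81 mm²); Merging all regions: the regions partially overlap — summed areas 519.81 mm² minus the doubly-counted overlap 97.43 mm² gives 422.38 mm² — area = 422.38 mm²; (rotated 30° about Z; rotation is an isometry so areas/perimeters/island counts are preserved). At z = 13.2: the cube (footprint 8×18) is included at this height (area 144.00 mm²); the r=11 cylinder at (-2, 3.5) gives a regular 24-gon of circumradius 11 (constant along its height) (area = (24/2)·11.000²·sin(360°/24) = 375.81 mm²); Merging all regions: the regions partially overlap — summed areas 519.81 mm² minus the doubly-counted overlap 97.43 mm² gives 422.38 mm² — area = 422.38 mm²; (whole slice rotated 30° about Z — lengths, areas and connectivity unchanged). Checking containment: the cross-section at z = 13.2 is a subset of the cross-section at z = 6.3.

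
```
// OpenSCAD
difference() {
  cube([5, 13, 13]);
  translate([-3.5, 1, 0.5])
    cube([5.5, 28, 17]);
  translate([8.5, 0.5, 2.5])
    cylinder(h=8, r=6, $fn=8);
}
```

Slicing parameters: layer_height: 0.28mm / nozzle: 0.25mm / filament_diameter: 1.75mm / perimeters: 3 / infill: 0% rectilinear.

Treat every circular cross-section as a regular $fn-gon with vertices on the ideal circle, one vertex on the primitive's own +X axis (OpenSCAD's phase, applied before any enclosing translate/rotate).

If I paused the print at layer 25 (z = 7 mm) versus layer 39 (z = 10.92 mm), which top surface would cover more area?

layer 39 (z = 10.92 mm)

Layer 25 (z = 7): the cube is present — its section is the full 5×13 rectangle (area 65.00 mm²); the cube at (-3.5, 1) is present — its section is the full 5.5×28 rectangle (area 154.00 mm²); the r=6 cylinder at (8.5, 0.5) contributes a regular 8-gon of circumradius 6 (area = (8/2)·6.000²·sin(360°/8) = 101.82 mm²); Taking the first minus the rest: starting from the 5×13 cube (65.00 mm²), the 5.5×28 cube at (-3.5, 1) partially overlaps it — only the 24.00 mm² overlap (of its 154.00 mm²) is removed, clipping the outline; the r=6 cylinder at (8.5, 0.5) partially overlaps it — only the 8.19 mm² overlap (of its 101.82 mm²) is removed, clipping the outline — area = 32.81 mm². So its area = 32.81 mm². Layer 39 (z = 10.92): the 5×13 cube contributes its full rectangle (area 65.00 mm²); the cube at (-3.5, 1) is present — its section is the full 5.5×28 rectangle (area 154.00 mm²); the cylinder at (8.5, 0.5) is not intersected at this z (z outside [2.5, 10.5]); After the difference (first − rest): starting from the 5×13 cube (65.00 mm²), the 5.5×28 cube at (-3.5, 1) partially overlaps it — only the 24.00 mm² overlap (of its 154.00 mm²) is removed, clipping the outline — area = 41.00 mm². So its area = 41.00 mm². Layer 39 is larger (41.00 vs 32.81 mm²).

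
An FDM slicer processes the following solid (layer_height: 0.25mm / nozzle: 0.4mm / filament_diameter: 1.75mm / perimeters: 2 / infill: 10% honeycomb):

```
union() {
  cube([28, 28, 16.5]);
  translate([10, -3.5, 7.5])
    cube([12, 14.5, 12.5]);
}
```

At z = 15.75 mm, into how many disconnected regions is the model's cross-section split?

At z = 15.75 mm: the cube is present — its section is the full 28×28 rectangle; the 12×14.5 cube at (10, -3.5) contributes its full rectangle; Taking the union: the regions partially overlap (shared area 132.00 mm²), so overlapping operands fuse into one piece — 1 connected region. The result has 1 disconnected region.

1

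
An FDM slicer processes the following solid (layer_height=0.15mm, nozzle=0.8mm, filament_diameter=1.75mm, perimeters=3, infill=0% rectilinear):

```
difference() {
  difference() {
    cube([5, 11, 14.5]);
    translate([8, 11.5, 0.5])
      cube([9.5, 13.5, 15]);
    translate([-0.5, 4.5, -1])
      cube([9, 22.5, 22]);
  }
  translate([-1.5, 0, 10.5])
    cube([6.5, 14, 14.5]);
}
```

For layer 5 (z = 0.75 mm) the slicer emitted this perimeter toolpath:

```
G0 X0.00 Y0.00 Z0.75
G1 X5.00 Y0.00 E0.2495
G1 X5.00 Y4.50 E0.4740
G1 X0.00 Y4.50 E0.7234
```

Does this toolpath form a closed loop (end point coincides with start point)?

no

Start point (G0): (0.00, 0.00). End point (last G1): the path does not return to the start — open.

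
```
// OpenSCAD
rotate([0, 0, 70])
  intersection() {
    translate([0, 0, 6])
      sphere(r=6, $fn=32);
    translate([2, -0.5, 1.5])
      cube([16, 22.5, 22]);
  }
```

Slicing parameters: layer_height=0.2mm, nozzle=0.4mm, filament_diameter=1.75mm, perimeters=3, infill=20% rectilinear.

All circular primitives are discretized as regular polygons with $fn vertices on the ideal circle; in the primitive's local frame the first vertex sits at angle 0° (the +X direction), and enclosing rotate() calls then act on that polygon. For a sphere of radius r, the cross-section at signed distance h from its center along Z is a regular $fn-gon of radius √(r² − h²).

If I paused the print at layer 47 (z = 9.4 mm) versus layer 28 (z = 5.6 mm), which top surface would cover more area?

Layer 47 (z = 9.4): the r=6 sphere contributes a regular 32-gon of circumradius √(6²−3.4²) = 4.944 (area = (32/2)·4.944²·sin(360°/32) = 76.29 mm²); the 16×22.5 cube at (2, -0.5) contributes its full rectangle (area 360.00 mm²); Keeping only the common overlap: the 16×22.5 cube at (2, -0.5) partially overlaps the r=6 sphere; clipping to the common part keeps 10.95 mm² — area = 10.95 mm²; (rotated 70° about Z; rotation is an isometry so areas/perimeters/island counts are preserved). So its area = 10.95 mm². Layer 28 (z = 5.6): the r=6 sphere contributes a regular 32-gon of circumradius √(6²−0.4²) = 5.987 (area = (32/2)·5.987²·sin(360°/32) = 111.87 mm²); the cube at (2, -0.5) is present — its section is the full 16×22.5 rectangle (area 360.00 mm²); Taking the intersection: the 16×22.5 cube at (2, -0.5) partially overlaps the r=6 sphere; clipping to the common part keeps 18.24 mm² — area = 18.24 mm²; (whole slice rotated 70° about Z — lengths, areas and connectivity unchanged). So its area = 18.24 mm². Layer 28 is larger (18.24 vs 10.95 mm²).

layer 28 (z = 5.6 mm)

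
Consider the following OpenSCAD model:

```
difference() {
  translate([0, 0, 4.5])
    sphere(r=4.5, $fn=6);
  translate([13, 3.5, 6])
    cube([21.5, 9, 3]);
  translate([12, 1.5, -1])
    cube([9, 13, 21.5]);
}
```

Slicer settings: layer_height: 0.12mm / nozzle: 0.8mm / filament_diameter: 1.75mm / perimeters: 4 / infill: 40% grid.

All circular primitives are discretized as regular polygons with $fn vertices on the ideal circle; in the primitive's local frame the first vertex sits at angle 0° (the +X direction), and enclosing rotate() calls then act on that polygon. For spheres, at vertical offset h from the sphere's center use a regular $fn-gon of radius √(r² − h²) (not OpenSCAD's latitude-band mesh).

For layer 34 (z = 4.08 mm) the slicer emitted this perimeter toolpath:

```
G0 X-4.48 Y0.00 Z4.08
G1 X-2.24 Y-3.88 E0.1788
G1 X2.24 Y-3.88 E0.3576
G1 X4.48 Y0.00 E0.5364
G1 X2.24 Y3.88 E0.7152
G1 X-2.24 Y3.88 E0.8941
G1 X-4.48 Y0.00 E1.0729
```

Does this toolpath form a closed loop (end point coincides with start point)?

Start point (G0): (-4.48, 0.00). End point (last G1): the path returns to the start — closed.

yes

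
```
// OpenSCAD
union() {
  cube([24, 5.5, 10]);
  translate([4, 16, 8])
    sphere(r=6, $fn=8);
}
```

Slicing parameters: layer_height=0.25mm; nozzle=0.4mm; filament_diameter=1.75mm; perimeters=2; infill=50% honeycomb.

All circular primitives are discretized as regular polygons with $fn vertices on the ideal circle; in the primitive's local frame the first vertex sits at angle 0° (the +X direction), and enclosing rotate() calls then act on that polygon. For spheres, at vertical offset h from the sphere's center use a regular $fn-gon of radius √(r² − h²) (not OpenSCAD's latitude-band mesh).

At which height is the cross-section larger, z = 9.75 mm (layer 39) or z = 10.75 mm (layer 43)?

Layer 39 (z = 9.75): the cube is present — its section is the full 24×5.5 rectangle (area 132.00 mm²); the r=6 sphere at (4, 16) slices to a regular 8-gon of circumradius 5.739 (√(r²−h²) with h=1.75 from center) (area = (8/2)·5.739²·sin(360°/8) = 93.16 mm²); Combining (union): the 2 present regions are separate (no shared area or edge), so areas and boundary lengths simply add and each stays a separate island — area = 225.16 mm². So its area = 225.16 mm². Layer 43 (z = 10.75): the cube is absent (z outside [0, 10]); the r=6 sphere at (4, 16) slices to a regular 8-gon of circumradius 5.333 (√(r²−h²) with h=2.75 from center) (area = (8/2)·5.333²·sin(360°/8) = 80.43 mm²); Merging all regions: only the r=6 sphere at (4, 16) is present, so the union is just that shape — area = 80.43 mm². So its area = 80.43 mm². Layer 39 is larger (225.16 vs 80.43 mm²).

layer 39 (z = 9.75 mm)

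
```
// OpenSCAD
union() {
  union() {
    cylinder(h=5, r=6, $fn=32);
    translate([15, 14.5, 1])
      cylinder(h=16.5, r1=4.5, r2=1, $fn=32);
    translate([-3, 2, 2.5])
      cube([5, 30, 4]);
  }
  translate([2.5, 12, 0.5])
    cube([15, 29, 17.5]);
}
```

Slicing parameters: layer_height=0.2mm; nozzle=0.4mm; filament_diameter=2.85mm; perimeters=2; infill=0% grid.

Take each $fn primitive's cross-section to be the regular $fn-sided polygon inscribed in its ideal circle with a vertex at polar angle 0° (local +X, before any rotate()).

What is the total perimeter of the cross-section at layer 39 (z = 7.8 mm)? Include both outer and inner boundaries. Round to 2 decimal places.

88.46 mm

At z = 7.8 mm: the cylinder is absent (z outside [0, 5]); the cone at (15, 14.5) (r1=4.5→r2=1) has section circumradius 3.058 here — a regular 32-gon (perimeter = 2·32·3.058·sin(180°/32) = 19.18 mm); the cube at (-3, 2) is not intersected at this z (z outside [2.5, 6.5]); Combining (union): only the cone at (15, 14.5) is present, so the union is just that shape — boundary = 19.18 mm; the cube at (2.5, 12) (footprint 15×29) is included at this height (perimeter 88.00 mm); Taking the union: the regions partially overlap (shared area 26.58 mm²), so the edge portions inside another operand are dropped and the merged outline is re-measured after clipping — boundary = 88.46 mm. Overall, the cross-section is a single solid region. Total boundary length (outer) = 88.46 mm.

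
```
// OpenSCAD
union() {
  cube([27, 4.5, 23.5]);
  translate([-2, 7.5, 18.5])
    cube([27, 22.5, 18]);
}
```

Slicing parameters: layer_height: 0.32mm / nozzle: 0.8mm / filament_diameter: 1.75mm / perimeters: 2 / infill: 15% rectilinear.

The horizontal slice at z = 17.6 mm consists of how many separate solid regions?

1

At z = 17.6 mm: the cube is present — its section is the full 27×4.5 rectangle; the cube at (-2, 7.5) is not intersected at this z (z outside [18.5, 36.5]); Taking the union: only the 27×4.5 cube is present, so the union is just that shape — 1 connected region. The result has 1 disconnected region.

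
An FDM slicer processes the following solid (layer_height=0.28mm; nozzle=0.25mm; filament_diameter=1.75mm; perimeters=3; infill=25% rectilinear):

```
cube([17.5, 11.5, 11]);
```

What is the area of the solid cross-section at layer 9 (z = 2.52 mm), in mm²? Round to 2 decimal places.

201.25 mm²

At z = 2.52 mm: the cube is present — its section is the full 17.5×11.5 rectangle (area 201.25 mm²). Overall, the cross-section is a single solid region. Net area = 201.25 mm².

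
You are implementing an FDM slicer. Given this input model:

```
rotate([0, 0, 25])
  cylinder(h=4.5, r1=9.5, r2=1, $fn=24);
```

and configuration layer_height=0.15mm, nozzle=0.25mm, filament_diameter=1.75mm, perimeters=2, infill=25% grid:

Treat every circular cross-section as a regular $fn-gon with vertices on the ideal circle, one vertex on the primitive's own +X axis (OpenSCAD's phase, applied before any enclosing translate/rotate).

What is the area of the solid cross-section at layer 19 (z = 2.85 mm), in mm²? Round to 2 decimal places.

52.63 mm²

At z = 2.85 mm: the cone contributes a regular 24-gon of circumradius 4.117 (interpolated between r1=9.5 and r2=1 at t=0.633) (area = (24/2)·4.117²·sin(360°/24) = 52.63 mm²); (rotated 25° about Z; rotation is an isometry so areas/perimeters/island counts are preserved). Overall, the cross-section is a single solid region. Net area = 52.63 mm².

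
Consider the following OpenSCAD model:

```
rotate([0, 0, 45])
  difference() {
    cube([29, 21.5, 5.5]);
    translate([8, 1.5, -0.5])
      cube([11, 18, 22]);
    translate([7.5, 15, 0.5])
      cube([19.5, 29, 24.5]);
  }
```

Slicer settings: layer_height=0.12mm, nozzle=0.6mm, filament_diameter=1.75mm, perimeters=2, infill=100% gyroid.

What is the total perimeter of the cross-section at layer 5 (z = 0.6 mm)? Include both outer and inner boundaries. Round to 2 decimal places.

At z = 0.6 mm: the cube is present — its section is the full 29×21.5 rectangle (perimeter 101.00 mm); the cube at (8, 1.5) is present — its section is the full 11×18 rectangle (perimeter 58.00 mm); the cube at (7.5, 15) is present — its section is the full 19.5×29 rectangle (perimeter 97.00 mm); After the difference (first − rest): starting from the 29×21.5 cube, the 11×18 cube at (8, 1.5) lies wholly inside it (removes its full 198.00 mm² and its 58.00 mm outline becomes a hole wall); the 19.5×29 cube at (7.5, 15) partially overlaps it — only the 77.25 mm² overlap (of its 565.50 mm²) is removed, clipping the outline — boundary = 141.00 mm; (whole slice rotated 45° about Z — lengths, areas and connectivity unchanged). Overall, the cross-section is a single solid region. Total boundary length (outer) = 141.00 mm.

141.00 mm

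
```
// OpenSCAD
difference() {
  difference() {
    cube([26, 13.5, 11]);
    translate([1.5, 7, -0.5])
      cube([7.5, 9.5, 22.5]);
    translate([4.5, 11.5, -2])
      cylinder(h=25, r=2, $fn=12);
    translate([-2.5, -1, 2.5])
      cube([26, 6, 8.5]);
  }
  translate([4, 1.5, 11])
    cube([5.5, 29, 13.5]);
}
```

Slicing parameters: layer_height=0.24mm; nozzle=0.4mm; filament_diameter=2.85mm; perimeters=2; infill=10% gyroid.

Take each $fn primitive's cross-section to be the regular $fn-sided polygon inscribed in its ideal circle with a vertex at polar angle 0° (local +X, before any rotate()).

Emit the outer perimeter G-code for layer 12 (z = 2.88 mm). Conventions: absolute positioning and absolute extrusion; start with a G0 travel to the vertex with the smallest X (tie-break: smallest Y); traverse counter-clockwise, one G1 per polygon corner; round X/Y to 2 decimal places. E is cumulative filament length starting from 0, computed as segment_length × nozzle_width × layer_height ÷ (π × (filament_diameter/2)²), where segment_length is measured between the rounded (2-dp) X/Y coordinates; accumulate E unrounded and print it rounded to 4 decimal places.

G0 X0.00 Y5.00 Z2.88
G1 X23.50 Y5.00 E0.3536
G1 X23.50 Y0.00 E0.4289
G1 X26.00 Y0.00 E0.4665
G1 X26.00 Y13.50 E0.6697
G1 X9.00 Y13.50 E0.9255
G1 X9.00 Y7.00 E1.0233
G1 X1.50 Y7.00 E1.1362
G1 X1.50 Y13.50 E1.2340
G1 X0.00 Y13.50 E1.2565
G1 X0.00 Y5.00 E1.3845

At z = 2.88 mm: the cube (footprint 26×13.5) is included at this height; the cube at (1.5, 7) (footprint 7.5×9.5) is included at this height; the cylinder at (4.5, 11.5): section is a regular 12-gon, circumradius r=2; the 26×6 cube at (-2.5, -1) contributes its full rectangle; Taking the first minus the rest: starting from the 26×13.5 cube, the 7.5×9.5 cube at (1.5, 7) partially overlaps it — only the 48.75 mm² overlap (of its 71.25 mm²) is removed, clipping the outline; the r=2 cylinder at (4.5, 11.5) misses the remaining region (no effect); the 26×6 cube at (-2.5, -1) partially overlaps it — only the 117.50 mm² overlap (of its 156.00 mm²) is removed, clipping the outline — 1 connected region; the cube at (4, 1.5) does not reach this height (z outside [11, 24.5]); After the difference (first − rest): none of the subtracted shapes is present at this height, so that combined region is unchanged — 1 connected region. The outline is a single polygon with 10 vertices. Extrusion per mm of travel: 0.4 × 0.24 / (π × 1.425²) = 0.015048. Accumulating E over each segment gives final E = 1.3845.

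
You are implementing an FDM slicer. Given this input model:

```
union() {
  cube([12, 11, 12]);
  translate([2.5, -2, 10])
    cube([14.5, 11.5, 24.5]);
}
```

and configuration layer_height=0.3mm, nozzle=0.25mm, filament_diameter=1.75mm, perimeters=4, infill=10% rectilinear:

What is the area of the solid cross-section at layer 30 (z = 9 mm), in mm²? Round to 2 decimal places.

At z = 9 mm: the cube (footprint 12×11) is included at this height (area 132.00 mm²); the cube at (2.5, -2) is absent (z outside [10, 34.5]); Combining (union): only the 12×11 cube is present, so the union is just that shape — area = 132.00 mm². Overall, the cross-section is a single solid region. Net area = 132.00 mm².

132.00 mm²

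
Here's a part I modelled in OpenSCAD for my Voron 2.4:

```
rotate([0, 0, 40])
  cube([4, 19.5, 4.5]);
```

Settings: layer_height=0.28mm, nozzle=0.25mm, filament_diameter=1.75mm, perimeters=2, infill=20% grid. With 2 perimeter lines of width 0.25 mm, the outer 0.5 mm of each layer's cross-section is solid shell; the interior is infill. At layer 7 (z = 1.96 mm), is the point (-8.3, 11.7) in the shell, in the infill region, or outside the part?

At z = 1.96 mm: the cube (footprint 4×19.5) is included at this height; (rotated 40° about Z; rotation is an isometry so areas/perimeters/island counts are preserved). Overall, the cross-section is a single solid region. Undo the 40° rotation: the query point maps to (1.162, 14.298) in the un-rotated model frame. The nearest boundary edge runs (0.00, 19.50)→(0.00, 0.00); distance from the point to it = 1.16 mm. The point is inside the cross-section and 1.16 mm from the nearest boundary — more than the 0.5 mm shell width (2 × 0.25), so it's in the infill interior.

infill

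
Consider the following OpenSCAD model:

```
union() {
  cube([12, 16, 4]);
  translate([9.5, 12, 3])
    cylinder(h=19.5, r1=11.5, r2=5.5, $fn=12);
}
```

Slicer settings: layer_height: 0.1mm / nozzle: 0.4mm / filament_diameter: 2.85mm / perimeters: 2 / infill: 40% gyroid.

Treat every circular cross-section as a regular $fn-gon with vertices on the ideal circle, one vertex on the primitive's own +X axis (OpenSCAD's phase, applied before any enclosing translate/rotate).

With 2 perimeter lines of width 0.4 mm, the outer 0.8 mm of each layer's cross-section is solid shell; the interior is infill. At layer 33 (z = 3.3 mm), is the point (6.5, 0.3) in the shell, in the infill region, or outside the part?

At z = 3.3 mm: the cube (footprint 12×16) is included at this height; the cone at (9.5, 12) (r1=11.5→r2=5.5) has section circumradius 11.408 here — a regular 12-gon; Taking the union: the regions partially overlap (shared area 166.69 mm²), so overlapping operands fuse into one piece — 1 connected region. Overall, the cross-section is a single solid region. The nearest boundary edge runs (12.00, 0.00)→(0.00, 0.00); distance from the point to it = 0.30 mm. The point is inside the cross-section, 0.30 mm from the nearest boundary — within the 0.8 mm shell band (2 × 0.4).

shell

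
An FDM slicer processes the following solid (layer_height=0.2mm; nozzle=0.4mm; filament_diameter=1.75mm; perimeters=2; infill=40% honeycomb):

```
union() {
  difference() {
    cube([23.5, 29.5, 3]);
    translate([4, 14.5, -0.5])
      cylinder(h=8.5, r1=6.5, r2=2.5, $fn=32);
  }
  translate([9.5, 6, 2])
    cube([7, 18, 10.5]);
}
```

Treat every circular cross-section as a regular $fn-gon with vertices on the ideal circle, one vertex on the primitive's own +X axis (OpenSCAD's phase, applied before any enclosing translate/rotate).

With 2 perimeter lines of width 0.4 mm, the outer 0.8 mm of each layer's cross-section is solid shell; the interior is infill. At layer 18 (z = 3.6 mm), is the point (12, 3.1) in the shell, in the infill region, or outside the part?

outside

At z = 3.6 mm: the cube is absent (z outside [0, 3]); the cone at (4, 14.5): at t=0.482 of its height the radius interpolates to r₁+(r₂−r₁)t = 4.571, giving a regular 32-gon of that circumradius; Taking the first minus the rest: the first operand is absent here, so nothing remains; the cube at (9.5, 6) is present — its section is the full 7×18 rectangle; Taking the union: only the 7×18 cube at (9.5, 6) is present, so the union is just that shape — 1 connected region. Overall, the cross-section is a single solid region. The nearest boundary edge runs (9.50, 6.00)→(16.50, 6.00); distance from the point to it = 2.90 mm. The point is not inside any of the regions above, so it lies outside the cross-section (2.90 mm from the nearest boundary).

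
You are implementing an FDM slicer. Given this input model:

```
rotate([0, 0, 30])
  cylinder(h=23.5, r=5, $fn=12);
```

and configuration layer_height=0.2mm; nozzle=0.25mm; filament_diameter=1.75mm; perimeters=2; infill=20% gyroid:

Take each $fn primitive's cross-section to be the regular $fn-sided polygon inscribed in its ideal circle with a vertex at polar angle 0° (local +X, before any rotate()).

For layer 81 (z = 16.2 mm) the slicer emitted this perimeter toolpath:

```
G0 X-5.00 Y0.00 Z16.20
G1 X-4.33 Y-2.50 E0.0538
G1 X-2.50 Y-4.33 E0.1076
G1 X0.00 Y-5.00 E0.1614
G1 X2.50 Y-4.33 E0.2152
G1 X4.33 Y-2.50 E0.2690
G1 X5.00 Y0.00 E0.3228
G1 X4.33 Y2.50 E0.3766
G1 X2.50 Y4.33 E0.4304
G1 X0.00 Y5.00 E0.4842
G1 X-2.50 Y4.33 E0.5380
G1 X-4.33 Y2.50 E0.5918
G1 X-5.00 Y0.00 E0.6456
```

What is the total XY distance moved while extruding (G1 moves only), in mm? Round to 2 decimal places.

31.06 mm

Sum the Euclidean lengths of each G1 segment: total = 31.06 mm.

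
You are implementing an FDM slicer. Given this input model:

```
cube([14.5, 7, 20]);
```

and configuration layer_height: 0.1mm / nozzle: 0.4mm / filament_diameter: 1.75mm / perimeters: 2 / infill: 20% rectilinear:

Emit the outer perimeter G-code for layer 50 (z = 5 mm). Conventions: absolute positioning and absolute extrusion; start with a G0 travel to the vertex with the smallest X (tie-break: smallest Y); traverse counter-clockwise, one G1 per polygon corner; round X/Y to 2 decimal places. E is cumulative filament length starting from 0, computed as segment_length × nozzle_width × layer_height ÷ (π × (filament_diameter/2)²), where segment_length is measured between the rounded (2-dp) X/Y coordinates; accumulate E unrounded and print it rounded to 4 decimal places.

At z = 5 mm: the cube is present — its section is the full 14.5×7 rectangle. The outline is a single polygon with 4 vertices. Extrusion per mm of travel: 0.4 × 0.1 / (π × 0.875²) = 0.016630. Accumulating E over each segment gives final E = 0.7151.

G0 X0.00 Y0.00 Z5.00
G1 X14.50 Y0.00 E0.2411
G1 X14.50 Y7.00 E0.3575
G1 X0.00 Y7.00 E0.5987
G1 X0.00 Y0.00 E0.7151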